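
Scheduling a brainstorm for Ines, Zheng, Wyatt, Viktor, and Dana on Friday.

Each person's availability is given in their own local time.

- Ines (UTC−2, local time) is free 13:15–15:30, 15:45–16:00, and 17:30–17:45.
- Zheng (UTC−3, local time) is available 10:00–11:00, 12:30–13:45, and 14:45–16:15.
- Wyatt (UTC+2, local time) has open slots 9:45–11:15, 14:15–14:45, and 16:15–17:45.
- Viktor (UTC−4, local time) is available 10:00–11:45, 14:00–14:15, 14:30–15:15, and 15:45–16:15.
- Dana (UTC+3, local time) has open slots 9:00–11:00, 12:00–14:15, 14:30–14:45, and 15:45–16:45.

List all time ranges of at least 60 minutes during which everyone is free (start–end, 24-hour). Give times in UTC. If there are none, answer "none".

none

Ines → UTC: 15:15–17:30, 17:45–18:00, 19:30–19:45.
Zheng → UTC: 13:00–14:00, 15:30–16:45, 17:45–19:15.
Wyatt → UTC: 07:45–09:15, 12:15–12:45, 14:15–15:45.
Viktor → UTC: 14:00–15:45, 18:00–18:15, 18:30–19:15, 19:45–20:15.
Dana → UTC: 06:00–08:00, 09:00–11:15, 11:30–11:45, 12:45–13:45.
Ines ∩ Zheng: 15:30–16:45, 17:45–18:00.
Ines ∩ Zheng ∩ Wyatt: 15:30–15:45.
Ines ∩ Zheng ∩ Wyatt ∩ Viktor: 15:30–15:45.
Ines ∩ Zheng ∩ Wyatt ∩ Viktor ∩ Dana: (none).
Windows ≥ 60 min: (none).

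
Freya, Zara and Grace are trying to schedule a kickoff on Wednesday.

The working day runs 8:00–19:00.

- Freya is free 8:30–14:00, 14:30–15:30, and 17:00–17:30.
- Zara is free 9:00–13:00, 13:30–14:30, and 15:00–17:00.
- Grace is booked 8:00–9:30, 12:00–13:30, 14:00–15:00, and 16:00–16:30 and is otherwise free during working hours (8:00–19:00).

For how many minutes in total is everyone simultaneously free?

Grace free within 08:00–19:00: 09:30–12:00, 13:30–14:00, 15:00–16:00, 16:30–19:00.
Freya ∩ Zara: 09:00–13:00, 13:30–14:00, 15:00–15:30.
Freya ∩ Zara ∩ Grace: 09:30–12:00, 13:30–14:00, 15:00–15:30.
Total common minutes: 150 + 30 + 30 = 210.

210 minutes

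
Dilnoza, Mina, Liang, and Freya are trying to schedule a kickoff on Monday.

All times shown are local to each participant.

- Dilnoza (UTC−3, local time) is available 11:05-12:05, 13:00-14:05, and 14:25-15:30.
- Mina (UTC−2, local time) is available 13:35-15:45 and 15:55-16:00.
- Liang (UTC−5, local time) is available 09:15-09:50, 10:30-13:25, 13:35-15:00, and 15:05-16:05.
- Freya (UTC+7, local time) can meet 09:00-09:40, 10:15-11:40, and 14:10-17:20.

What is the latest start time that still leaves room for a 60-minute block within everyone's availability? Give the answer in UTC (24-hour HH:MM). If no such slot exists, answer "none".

Dilnoza → UTC: 14:05–15:05, 16:00–17:05, 17:25–18:30.
Mina → UTC: 15:35–17:45, 17:55–18:00.
Liang → UTC: 14:15–14:50, 15:30–18:25, 18:35–20:00, 20:05–21:05.
Freya → UTC: 02:00–02:40, 03:15–04:40, 07:10–10:20.
Dilnoza ∩ Mina: 16:00–17:05, 17:25–17:45, 17:55–18:00.
Dilnoza ∩ Mina ∩ Liang: 16:00–17:05, 17:25–17:45, 17:55–18:00.
Dilnoza ∩ Mina ∩ Liang ∩ Freya: (none).
Windows ≥ 60 min: (none).

none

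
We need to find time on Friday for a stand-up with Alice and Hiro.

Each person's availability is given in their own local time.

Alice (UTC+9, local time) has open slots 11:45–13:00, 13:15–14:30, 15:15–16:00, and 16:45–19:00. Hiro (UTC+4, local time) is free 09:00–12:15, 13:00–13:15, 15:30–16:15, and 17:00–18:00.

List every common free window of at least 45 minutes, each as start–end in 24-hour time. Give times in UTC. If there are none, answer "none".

06:15–07:00

Alice → UTC: 02:45–04:00, 04:15–05:30, 06:15–07:00, 07:45–10:00.
Hiro → UTC: 05:00–08:15, 09:00–09:15, 11:30–12:15, 13:00–14:00.
Alice ∩ Hiro: 05:00–05:30, 06:15–07:00, 07:45–08:15, 09:00–09:15.
Windows ≥ 45 min: 06:15–07:00.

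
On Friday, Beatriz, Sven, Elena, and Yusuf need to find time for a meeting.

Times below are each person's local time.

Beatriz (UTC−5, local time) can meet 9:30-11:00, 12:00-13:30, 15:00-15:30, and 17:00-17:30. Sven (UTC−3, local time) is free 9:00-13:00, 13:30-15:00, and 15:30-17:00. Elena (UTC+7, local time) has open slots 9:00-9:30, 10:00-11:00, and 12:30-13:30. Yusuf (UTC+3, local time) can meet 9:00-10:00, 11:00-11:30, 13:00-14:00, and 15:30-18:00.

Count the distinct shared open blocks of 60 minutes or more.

Beatriz → UTC: 14:30–16:00, 17:00–18:30, 20:00–20:30, 22:00–22:30.
Sven → UTC: 12:00–16:00, 16:30–18:00, 18:30–20:00.
Elena → UTC: 02:00–02:30, 03:00–04:00, 05:30–06:30.
Yusuf → UTC: 06:00–07:00, 08:00–08:30, 10:00–11:00, 12:30–15:00.
Beatriz ∩ Sven: 14:30–16:00, 17:00–18:00.
Beatriz ∩ Sven ∩ Elena: (none).
Beatriz ∩ Sven ∩ Elena ∩ Yusuf: (none).
Windows ≥ 60 min: (none).
That's 0 windows.

0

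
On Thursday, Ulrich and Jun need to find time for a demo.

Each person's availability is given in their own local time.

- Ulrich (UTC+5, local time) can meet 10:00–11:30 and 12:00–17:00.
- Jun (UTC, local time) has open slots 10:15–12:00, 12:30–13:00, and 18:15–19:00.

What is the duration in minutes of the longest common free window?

105 minutes

Ulrich → UTC: 05:00–06:30, 07:00–12:00.
Jun → UTC: 10:15–12:00, 12:30–13:00, 18:15–19:00.
Ulrich ∩ Jun: 10:15–12:00.
Single common window of 105 minutes.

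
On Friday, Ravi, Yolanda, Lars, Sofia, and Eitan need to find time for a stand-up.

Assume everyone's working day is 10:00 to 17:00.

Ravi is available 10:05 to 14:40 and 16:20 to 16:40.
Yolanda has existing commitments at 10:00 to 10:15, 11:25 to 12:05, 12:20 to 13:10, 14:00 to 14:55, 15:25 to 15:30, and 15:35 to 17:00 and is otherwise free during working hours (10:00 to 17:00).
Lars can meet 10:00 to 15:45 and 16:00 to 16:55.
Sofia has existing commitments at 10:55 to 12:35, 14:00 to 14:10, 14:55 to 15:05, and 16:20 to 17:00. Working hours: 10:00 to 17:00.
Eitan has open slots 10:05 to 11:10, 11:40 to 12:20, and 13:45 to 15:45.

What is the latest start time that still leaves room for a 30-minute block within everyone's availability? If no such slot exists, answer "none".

10:25

Yolanda free within 10:00–17:00: 10:15–11:25, 12:05–12:20, 13:10–14:00, 14:55–15:25, 15:30–15:35.
Sofia free within 10:00–17:00: 10:00–10:55, 12:35–14:00, 14:10–14:55, 15:05–16:20.
Ravi ∩ Yolanda: 10:15–11:25, 12:05–12:20, 13:10–14:00.
Ravi ∩ Yolanda ∩ Lars: 10:15–11:25, 12:05–12:20, 13:10–14:00.
Ravi ∩ Yolanda ∩ Lars ∩ Sofia: 10:15–10:55, 13:10–14:00.
Ravi ∩ Yolanda ∩ Lars ∩ Sofia ∩ Eitan: 10:15–10:55, 13:45–14:00.
Windows ≥ 30 min: 10:15–10:55.
Latest start in the last window 10:15–10:55 is 10:55 − 30 min = 10:25.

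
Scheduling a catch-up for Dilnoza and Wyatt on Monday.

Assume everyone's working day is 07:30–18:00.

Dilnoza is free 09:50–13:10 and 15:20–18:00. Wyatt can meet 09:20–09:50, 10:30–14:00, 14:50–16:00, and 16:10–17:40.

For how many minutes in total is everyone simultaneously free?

Dilnoza ∩ Wyatt: 10:30–13:10, 15:20–16:00, 16:10–17:40.
Total common minutes: 160 + 40 + 90 = 290.

290 minutes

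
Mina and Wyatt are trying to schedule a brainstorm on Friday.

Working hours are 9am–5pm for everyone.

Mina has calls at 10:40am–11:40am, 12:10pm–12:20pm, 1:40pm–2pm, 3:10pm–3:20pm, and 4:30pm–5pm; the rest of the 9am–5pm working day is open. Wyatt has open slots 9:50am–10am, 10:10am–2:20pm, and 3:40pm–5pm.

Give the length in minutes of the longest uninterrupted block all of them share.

80 minutes

Mina free within 09:00–17:00: 09:00–10:40, 11:40–12:10, 12:20–13:40, 14:00–15:10, 15:20–16:30.
Mina ∩ Wyatt: 09:50–10:00, 10:10–10:40, 11:40–12:10, 12:20–13:40, 14:00–14:20, 15:40–16:30.
Common window lengths: 10, 30, 30, 80, 20, 50 min; longest is 80.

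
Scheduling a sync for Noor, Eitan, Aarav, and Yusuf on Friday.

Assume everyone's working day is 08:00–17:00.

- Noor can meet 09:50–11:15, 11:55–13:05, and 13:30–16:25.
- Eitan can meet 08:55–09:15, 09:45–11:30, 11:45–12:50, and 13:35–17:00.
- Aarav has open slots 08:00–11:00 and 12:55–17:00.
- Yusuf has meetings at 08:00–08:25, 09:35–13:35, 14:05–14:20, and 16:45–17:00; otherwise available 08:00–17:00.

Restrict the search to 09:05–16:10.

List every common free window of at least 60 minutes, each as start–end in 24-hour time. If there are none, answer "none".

Yusuf free within 08:00–17:00: 08:25–09:35, 13:35–14:05, 14:20–16:45.
Noor ∩ Eitan: 09:50–11:15, 11:55–12:50, 13:35–16:25.
Noor ∩ Eitan ∩ Aarav: 09:50–11:00, 13:35–16:25.
Noor ∩ Eitan ∩ Aarav ∩ Yusuf: 13:35–14:05, 14:20–16:25.
Restricted to 09:05–16:10: 13:35–14:05, 14:20–16:10.
Windows ≥ 60 min: 14:20–16:10.

14:20–16:10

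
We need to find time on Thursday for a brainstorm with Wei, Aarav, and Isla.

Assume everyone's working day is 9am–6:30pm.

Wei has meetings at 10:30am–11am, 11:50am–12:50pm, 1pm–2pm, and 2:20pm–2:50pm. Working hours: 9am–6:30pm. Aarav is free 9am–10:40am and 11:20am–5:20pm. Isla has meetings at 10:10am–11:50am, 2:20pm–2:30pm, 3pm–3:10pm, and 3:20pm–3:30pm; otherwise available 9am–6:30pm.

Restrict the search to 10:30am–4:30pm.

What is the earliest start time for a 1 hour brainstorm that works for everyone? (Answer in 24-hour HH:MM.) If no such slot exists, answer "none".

Wei free within 09:00–18:30: 09:00–10:30, 11:00–11:50, 12:50–13:00, 14:00–14:20, 14:50–18:30.
Isla free within 09:00–18:30: 09:00–10:10, 11:50–14:20, 14:30–15:00, 15:10–15:20, 15:30–18:30.
Wei ∩ Aarav: 09:00–10:30, 11:20–11:50, 12:50–13:00, 14:00–14:20, 14:50–17:20.
Wei ∩ Aarav ∩ Isla: 09:00–10:10, 12:50–13:00, 14:00–14:20, 14:50–15:00, 15:10–15:20, 15:30–17:20.
Restricted to 10:30–16:30: 12:50–13:00, 14:00–14:20, 14:50–15:00, 15:10–15:20, 15:30–16:30.
Windows ≥ 60 min: 15:30–16:30.
Earliest such window starts at 15:30.

15:30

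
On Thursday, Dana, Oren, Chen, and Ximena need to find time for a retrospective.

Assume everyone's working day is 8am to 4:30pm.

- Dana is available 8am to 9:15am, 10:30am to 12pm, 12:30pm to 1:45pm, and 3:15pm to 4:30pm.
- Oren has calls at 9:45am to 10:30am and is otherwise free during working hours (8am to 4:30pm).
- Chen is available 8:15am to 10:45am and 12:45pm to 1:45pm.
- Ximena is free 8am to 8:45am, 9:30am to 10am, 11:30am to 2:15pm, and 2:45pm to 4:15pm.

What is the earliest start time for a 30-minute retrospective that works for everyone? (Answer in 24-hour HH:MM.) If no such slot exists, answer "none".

Oren free within 08:00–16:30: 08:00–09:45, 10:30–16:30.
Dana ∩ Oren: 08:00–09:15, 10:30–12:00, 12:30–13:45, 15:15–16:30.
Dana ∩ Oren ∩ Chen: 08:15–09:15, 10:30–10:45, 12:45–13:45.
Dana ∩ Oren ∩ Chen ∩ Ximena: 08:15–08:45, 12:45–13:45.
Windows ≥ 30 min: 08:15–08:45, 12:45–13:45.
Earliest such window starts at 08:15.

08:15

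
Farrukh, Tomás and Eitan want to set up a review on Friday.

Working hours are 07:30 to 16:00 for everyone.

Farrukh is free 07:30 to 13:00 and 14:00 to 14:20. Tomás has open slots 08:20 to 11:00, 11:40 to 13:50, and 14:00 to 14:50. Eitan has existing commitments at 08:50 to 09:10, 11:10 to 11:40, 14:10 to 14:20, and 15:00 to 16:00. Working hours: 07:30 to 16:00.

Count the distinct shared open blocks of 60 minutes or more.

2

Eitan free within 07:30–16:00: 07:30–08:50, 09:10–11:10, 11:40–14:10, 14:20–15:00.
Farrukh ∩ Tomás: 08:20–11:00, 11:40–13:00, 14:00–14:20.
Farrukh ∩ Tomás ∩ Eitan: 08:20–08:50, 09:10–11:00, 11:40–13:00, 14:00–14:10.
Windows ≥ 60 min: 09:10–11:00, 11:40–13:00.
That's 2 windows.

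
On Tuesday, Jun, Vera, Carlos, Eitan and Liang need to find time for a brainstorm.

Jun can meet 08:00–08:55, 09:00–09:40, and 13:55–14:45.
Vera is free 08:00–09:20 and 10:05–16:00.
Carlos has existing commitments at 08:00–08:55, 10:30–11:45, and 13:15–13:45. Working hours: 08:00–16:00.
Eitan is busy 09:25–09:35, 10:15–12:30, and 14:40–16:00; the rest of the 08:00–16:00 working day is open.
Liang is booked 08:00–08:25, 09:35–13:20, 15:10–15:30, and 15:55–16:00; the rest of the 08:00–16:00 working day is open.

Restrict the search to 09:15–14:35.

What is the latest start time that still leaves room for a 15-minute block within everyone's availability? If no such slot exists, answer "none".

14:20

Carlos free within 08:00–16:00: 08:55–10:30, 11:45–13:15, 13:45–16:00.
Eitan free within 08:00–16:00: 08:00–09:25, 09:35–10:15, 12:30–14:40.
Liang free within 08:00–16:00: 08:25–09:35, 13:20–15:10, 15:30–15:55.
Jun ∩ Vera: 08:00–08:55, 09:00–09:20, 13:55–14:45.
Jun ∩ Vera ∩ Carlos: 09:00–09:20, 13:55–14:45.
Jun ∩ Vera ∩ Carlos ∩ Eitan: 09:00–09:20, 13:55–14:40.
Jun ∩ Vera ∩ Carlos ∩ Eitan ∩ Liang: 09:00–09:20, 13:55–14:40.
Restricted to 09:15–14:35: 09:15–09:20, 13:55–14:35.
Windows ≥ 15 min: 13:55–14:35.
Latest start in the last window 13:55–14:35 is 14:35 − 15 min = 14:20.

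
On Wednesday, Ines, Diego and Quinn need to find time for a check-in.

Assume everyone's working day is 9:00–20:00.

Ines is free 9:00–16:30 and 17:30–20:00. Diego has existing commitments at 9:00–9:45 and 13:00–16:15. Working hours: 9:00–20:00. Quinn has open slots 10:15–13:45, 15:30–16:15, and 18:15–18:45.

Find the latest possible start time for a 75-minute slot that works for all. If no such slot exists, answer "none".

11:45

Diego free within 09:00–20:00: 09:45–13:00, 16:15–20:00.
Ines ∩ Diego: 09:45–13:00, 16:15–16:30, 17:30–20:00.
Ines ∩ Diego ∩ Quinn: 10:15–13:00, 18:15–18:45.
Windows ≥ 75 min: 10:15–13:00.
Latest start in the last window 10:15–13:00 is 13:00 − 75 min = 11:45.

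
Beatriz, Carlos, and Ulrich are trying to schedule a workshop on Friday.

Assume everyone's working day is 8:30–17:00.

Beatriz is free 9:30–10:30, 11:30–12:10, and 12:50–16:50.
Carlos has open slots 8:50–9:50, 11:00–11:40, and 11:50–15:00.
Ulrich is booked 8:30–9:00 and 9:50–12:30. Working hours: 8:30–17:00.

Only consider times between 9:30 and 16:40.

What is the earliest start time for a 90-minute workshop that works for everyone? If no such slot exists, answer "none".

12:50

Ulrich free within 08:30–17:00: 09:00–09:50, 12:30–17:00.
Beatriz ∩ Carlos: 09:30–09:50, 11:30–11:40, 11:50–12:10, 12:50–15:00.
Beatriz ∩ Carlos ∩ Ulrich: 09:30–09:50, 12:50–15:00.
Restricted to 09:30–16:40: 09:30–09:50, 12:50–15:00.
Windows ≥ 90 min: 12:50–15:00.
Earliest such window starts at 12:50.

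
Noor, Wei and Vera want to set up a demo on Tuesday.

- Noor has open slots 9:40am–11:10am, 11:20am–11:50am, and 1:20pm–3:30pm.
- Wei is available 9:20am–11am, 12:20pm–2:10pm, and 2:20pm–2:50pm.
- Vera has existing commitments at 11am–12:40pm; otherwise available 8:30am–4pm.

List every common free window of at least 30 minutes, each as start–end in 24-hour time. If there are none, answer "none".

Vera free within 08:30–16:00: 08:30–11:00, 12:40–16:00.
Noor ∩ Wei: 09:40–11:00, 13:20–14:10, 14:20–14:50.
Noor ∩ Wei ∩ Vera: 09:40–11:00, 13:20–14:10, 14:20–14:50.
Windows ≥ 30 min: 09:40–11:00, 13:20–14:10, 14:20–14:50.

09:40–11:00, 13:20–14:10, 14:20–14:50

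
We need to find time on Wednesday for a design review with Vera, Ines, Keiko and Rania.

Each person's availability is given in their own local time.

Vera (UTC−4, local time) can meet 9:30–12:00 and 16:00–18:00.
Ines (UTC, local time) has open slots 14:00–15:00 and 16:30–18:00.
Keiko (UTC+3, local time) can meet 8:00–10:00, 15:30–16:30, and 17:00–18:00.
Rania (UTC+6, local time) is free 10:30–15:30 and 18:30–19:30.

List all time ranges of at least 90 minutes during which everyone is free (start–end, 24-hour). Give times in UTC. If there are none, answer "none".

none

Vera → UTC: 13:30–16:00, 20:00–22:00.
Ines → UTC: 14:00–15:00, 16:30–18:00.
Keiko → UTC: 05:00–07:00, 12:30–13:30, 14:00–15:00.
Rania → UTC: 04:30–09:30, 12:30–13:30.
Vera ∩ Ines: 14:00–15:00.
Vera ∩ Ines ∩ Keiko: 14:00–15:00.
Vera ∩ Ines ∩ Keiko ∩ Rania: (none).
Windows ≥ 90 min: (none).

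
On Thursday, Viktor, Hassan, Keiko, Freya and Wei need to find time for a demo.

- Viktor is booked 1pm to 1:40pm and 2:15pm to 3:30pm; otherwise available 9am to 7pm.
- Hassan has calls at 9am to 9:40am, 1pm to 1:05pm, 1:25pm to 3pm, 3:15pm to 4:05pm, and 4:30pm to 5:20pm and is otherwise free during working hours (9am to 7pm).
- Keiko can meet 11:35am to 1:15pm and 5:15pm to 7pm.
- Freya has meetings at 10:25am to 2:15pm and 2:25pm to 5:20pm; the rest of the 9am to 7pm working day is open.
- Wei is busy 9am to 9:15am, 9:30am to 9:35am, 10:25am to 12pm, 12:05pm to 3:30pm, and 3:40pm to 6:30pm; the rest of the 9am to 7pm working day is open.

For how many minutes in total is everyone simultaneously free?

30 minutes

Viktor free within 09:00–19:00: 09:00–13:00, 13:40–14:15, 15:30–19:00.
Hassan free within 09:00–19:00: 09:40–13:00, 13:05–13:25, 15:00–15:15, 16:05–16:30, 17:20–19:00.
Freya free within 09:00–19:00: 09:00–10:25, 14:15–14:25, 17:20–19:00.
Wei free within 09:00–19:00: 09:15–09:30, 09:35–10:25, 12:00–12:05, 15:30–15:40, 18:30–19:00.
Viktor ∩ Hassan: 09:40–13:00, 16:05–16:30, 17:20–19:00.
Viktor ∩ Hassan ∩ Keiko: 11:35–13:00, 17:20–19:00.
Viktor ∩ Hassan ∩ Keiko ∩ Freya: 17:20–19:00.
Viktor ∩ Hassan ∩ Keiko ∩ Freya ∩ Wei: 18:30–19:00.
Total common minutes: 30.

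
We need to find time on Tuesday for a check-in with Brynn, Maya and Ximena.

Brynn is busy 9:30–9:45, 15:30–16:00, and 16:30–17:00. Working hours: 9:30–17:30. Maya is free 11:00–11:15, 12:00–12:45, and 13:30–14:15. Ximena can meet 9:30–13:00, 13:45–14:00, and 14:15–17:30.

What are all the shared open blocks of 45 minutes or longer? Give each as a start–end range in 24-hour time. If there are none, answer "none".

12:00–12:45

Brynn free within 09:30–17:30: 09:45–15:30, 16:00–16:30, 17:00–17:30.
Brynn ∩ Maya: 11:00–11:15, 12:00–12:45, 13:30–14:15.
Brynn ∩ Maya ∩ Ximena: 11:00–11:15, 12:00–12:45, 13:45–14:00.
Windows ≥ 45 min: 12:00–12:45.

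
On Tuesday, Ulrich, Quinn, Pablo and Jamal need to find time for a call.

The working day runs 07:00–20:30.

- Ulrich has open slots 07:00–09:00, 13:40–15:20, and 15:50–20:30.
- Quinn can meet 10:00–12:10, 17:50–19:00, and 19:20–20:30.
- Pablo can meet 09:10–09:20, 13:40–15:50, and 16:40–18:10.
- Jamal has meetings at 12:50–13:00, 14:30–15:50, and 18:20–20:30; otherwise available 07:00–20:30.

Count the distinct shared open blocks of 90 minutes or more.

0

Jamal free within 07:00–20:30: 07:00–12:50, 13:00–14:30, 15:50–18:20.
Ulrich ∩ Quinn: 17:50–19:00, 19:20–20:30.
Ulrich ∩ Quinn ∩ Pablo: 17:50–18:10.
Ulrich ∩ Quinn ∩ Pablo ∩ Jamal: 17:50–18:10.
Windows ≥ 90 min: (none).
That's 0 windows.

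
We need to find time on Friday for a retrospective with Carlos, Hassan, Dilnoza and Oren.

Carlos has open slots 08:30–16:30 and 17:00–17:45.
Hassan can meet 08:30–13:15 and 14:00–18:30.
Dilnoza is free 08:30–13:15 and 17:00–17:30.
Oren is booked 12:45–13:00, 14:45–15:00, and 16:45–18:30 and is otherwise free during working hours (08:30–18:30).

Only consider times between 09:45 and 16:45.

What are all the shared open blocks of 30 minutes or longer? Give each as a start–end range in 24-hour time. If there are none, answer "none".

Oren free within 08:30–18:30: 08:30–12:45, 13:00–14:45, 15:00–16:45.
Carlos ∩ Hassan: 08:30–13:15, 14:00–16:30, 17:00–17:45.
Carlos ∩ Hassan ∩ Dilnoza: 08:30–13:15, 17:00–17:30.
Carlos ∩ Hassan ∩ Dilnoza ∩ Oren: 08:30–12:45, 13:00–13:15.
Restricted to 09:45–16:45: 09:45–12:45, 13:00–13:15.
Windows ≥ 30 min: 09:45–12:45.

09:45–12:45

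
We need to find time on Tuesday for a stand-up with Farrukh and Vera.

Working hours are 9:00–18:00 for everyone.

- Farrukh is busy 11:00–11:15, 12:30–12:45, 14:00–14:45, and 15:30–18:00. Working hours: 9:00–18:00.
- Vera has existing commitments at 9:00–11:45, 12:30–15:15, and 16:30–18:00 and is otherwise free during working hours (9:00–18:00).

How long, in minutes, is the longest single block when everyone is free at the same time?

Farrukh free within 09:00–18:00: 09:00–11:00, 11:15–12:30, 12:45–14:00, 14:45–15:30.
Vera free within 09:00–18:00: 11:45–12:30, 15:15–16:30.
Farrukh ∩ Vera: 11:45–12:30, 15:15–15:30.
Common window lengths: 45, 15 min; longest is 45.

45 minutes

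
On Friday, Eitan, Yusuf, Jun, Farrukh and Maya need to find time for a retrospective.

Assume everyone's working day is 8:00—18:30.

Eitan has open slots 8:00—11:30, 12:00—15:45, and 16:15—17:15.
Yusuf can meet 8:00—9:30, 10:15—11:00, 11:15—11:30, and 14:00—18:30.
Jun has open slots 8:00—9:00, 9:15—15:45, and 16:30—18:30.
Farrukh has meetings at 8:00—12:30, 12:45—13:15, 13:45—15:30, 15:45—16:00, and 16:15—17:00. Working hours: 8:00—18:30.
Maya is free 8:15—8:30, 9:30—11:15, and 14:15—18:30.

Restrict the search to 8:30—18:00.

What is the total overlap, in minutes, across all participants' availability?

30 minutes

Farrukh free within 08:00–18:30: 12:30–12:45, 13:15–13:45, 15:30–15:45, 16:00–16:15, 17:00–18:30.
Eitan ∩ Yusuf: 08:00–09:30, 10:15–11:00, 11:15–11:30, 14:00–15:45, 16:15–17:15.
Eitan ∩ Yusuf ∩ Jun: 08:00–09:00, 09:15–09:30, 10:15–11:00, 11:15–11:30, 14:00–15:45, 16:30–17:15.
Eitan ∩ Yusuf ∩ Jun ∩ Farrukh: 15:30–15:45, 17:00–17:15.
Eitan ∩ Yusuf ∩ Jun ∩ Farrukh ∩ Maya: 15:30–15:45, 17:00–17:15.
Restricted to 08:30–18:00: 15:30–15:45, 17:00–17:15.
Total common minutes: 15 + 15 = 30.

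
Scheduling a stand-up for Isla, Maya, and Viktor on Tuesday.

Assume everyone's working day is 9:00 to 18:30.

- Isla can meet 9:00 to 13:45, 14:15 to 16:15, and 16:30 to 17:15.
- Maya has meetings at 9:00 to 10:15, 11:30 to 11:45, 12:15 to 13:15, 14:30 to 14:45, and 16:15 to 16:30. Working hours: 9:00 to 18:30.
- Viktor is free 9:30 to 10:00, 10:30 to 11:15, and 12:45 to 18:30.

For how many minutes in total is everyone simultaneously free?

Maya free within 09:00–18:30: 10:15–11:30, 11:45–12:15, 13:15–14:30, 14:45–16:15, 16:30–18:30.
Isla ∩ Maya: 10:15–11:30, 11:45–12:15, 13:15–13:45, 14:15–14:30, 14:45–16:15, 16:30–17:15.
Isla ∩ Maya ∩ Viktor: 10:30–11:15, 13:15–13:45, 14:15–14:30, 14:45–16:15, 16:30–17:15.
Total common minutes: 45 + 30 + 15 + 90 + 45 = 225.

225 minutes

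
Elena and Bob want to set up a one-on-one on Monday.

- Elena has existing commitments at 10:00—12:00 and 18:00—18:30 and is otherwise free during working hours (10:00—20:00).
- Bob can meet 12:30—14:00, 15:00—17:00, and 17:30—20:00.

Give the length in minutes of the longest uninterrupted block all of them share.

120 minutes

Elena free within 10:00–20:00: 12:00–18:00, 18:30–20:00.
Elena ∩ Bob: 12:30–14:00, 15:00–17:00, 17:30–18:00, 18:30–20:00.
Common window lengths: 90, 120, 30, 90 min; longest is 120.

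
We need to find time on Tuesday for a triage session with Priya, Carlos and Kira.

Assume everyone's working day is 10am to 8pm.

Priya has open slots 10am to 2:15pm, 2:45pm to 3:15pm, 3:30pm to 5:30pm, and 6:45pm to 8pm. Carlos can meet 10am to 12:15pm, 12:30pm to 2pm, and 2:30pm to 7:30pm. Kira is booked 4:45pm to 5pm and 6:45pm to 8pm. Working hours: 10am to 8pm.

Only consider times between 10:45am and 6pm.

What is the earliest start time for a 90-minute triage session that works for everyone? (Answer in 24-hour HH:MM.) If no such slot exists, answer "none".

10:45

Kira free within 10:00–20:00: 10:00–16:45, 17:00–18:45.
Priya ∩ Carlos: 10:00–12:15, 12:30–14:00, 14:45–15:15, 15:30–17:30, 18:45–19:30.
Priya ∩ Carlos ∩ Kira: 10:00–12:15, 12:30–14:00, 14:45–15:15, 15:30–16:45, 17:00–17:30.
Restricted to 10:45–18:00: 10:45–12:15, 12:30–14:00, 14:45–15:15, 15:30–16:45, 17:00–17:30.
Windows ≥ 90 min: 10:45–12:15, 12:30–14:00.
Earliest such window starts at 10:45.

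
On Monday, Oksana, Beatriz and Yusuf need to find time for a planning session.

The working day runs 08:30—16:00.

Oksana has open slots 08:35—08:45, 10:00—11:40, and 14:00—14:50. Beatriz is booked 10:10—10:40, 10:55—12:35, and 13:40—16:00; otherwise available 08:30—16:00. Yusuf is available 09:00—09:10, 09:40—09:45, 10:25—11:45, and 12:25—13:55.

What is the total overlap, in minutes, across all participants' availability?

15 minutes

Beatriz free within 08:30–16:00: 08:30–10:10, 10:40–10:55, 12:35–13:40.
Oksana ∩ Beatriz: 08:35–08:45, 10:00–10:10, 10:40–10:55.
Oksana ∩ Beatriz ∩ Yusuf: 10:40–10:55.
Total common minutes: 15.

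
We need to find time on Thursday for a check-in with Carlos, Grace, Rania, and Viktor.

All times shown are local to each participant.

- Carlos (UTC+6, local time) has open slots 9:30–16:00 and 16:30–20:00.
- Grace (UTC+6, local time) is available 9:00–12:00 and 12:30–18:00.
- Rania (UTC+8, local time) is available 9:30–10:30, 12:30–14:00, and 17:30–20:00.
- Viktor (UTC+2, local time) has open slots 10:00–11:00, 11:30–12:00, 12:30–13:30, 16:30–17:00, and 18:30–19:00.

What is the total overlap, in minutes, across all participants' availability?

90 minutes

Carlos → UTC: 03:30–10:00, 10:30–14:00.
Grace → UTC: 03:00–06:00, 06:30–12:00.
Rania → UTC: 01:30–02:30, 04:30–06:00, 09:30–12:00.
Viktor → UTC: 08:00–09:00, 09:30–10:00, 10:30–11:30, 14:30–15:00, 16:30–17:00.
Carlos ∩ Grace: 03:30–06:00, 06:30–10:00, 10:30–12:00.
Carlos ∩ Grace ∩ Rania: 04:30–06:00, 09:30–10:00, 10:30–12:00.
Carlos ∩ Grace ∩ Rania ∩ Viktor: 09:30–10:00, 10:30–11:30.
Total common minutes: 30 + 60 = 90.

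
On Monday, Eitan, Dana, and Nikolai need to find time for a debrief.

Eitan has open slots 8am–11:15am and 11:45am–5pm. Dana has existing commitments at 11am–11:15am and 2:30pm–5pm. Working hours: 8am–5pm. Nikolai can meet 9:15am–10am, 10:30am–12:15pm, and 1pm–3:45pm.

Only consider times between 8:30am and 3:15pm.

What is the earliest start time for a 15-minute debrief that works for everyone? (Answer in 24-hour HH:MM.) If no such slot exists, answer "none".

Dana free within 08:00–17:00: 08:00–11:00, 11:15–14:30.
Eitan ∩ Dana: 08:00–11:00, 11:45–14:30.
Eitan ∩ Dana ∩ Nikolai: 09:15–10:00, 10:30–11:00, 11:45–12:15, 13:00–14:30.
Restricted to 08:30–15:15: 09:15–10:00, 10:30–11:00, 11:45–12:15, 13:00–14:30.
Windows ≥ 15 min: 09:15–10:00, 10:30–11:00, 11:45–12:15, 13:00–14:30.
Earliest such window starts at 09:15.

09:15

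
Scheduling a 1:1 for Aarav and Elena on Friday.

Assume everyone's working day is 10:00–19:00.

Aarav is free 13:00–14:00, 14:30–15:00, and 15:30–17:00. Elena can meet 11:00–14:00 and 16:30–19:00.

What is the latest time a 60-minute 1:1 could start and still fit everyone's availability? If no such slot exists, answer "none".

Aarav ∩ Elena: 13:00–14:00, 16:30–17:00.
Windows ≥ 60 min: 13:00–14:00.
Latest start in the last window 13:00–14:00 is 14:00 − 60 min = 13:00.

13:00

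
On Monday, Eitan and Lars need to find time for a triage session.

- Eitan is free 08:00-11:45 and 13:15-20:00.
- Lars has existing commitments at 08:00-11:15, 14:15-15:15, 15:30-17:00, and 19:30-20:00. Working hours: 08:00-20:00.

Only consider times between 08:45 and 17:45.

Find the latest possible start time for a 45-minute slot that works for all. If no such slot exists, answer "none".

17:00

Lars free within 08:00–20:00: 11:15–14:15, 15:15–15:30, 17:00–19:30.
Eitan ∩ Lars: 11:15–11:45, 13:15–14:15, 15:15–15:30, 17:00–19:30.
Restricted to 08:45–17:45: 11:15–11:45, 13:15–14:15, 15:15–15:30, 17:00–17:45.
Windows ≥ 45 min: 13:15–14:15, 17:00–17:45.
Latest start in the last window 17:00–17:45 is 17:45 − 45 min = 17:00.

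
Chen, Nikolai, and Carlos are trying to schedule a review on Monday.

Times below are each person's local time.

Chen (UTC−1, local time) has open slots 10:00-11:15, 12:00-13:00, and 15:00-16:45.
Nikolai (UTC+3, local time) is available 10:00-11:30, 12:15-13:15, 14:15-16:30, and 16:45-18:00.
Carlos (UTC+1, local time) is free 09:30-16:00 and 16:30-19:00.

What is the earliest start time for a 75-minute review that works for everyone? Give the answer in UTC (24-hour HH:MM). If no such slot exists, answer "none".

Chen → UTC: 11:00–12:15, 13:00–14:00, 16:00–17:45.
Nikolai → UTC: 07:00–08:30, 09:15–10:15, 11:15–13:30, 13:45–15:00.
Carlos → UTC: 08:30–15:00, 15:30–18:00.
Chen ∩ Nikolai: 11:15–12:15, 13:00–13:30, 13:45–14:00.
Chen ∩ Nikolai ∩ Carlos: 11:15–12:15, 13:00–13:30, 13:45–14:00.
Windows ≥ 75 min: (none).

none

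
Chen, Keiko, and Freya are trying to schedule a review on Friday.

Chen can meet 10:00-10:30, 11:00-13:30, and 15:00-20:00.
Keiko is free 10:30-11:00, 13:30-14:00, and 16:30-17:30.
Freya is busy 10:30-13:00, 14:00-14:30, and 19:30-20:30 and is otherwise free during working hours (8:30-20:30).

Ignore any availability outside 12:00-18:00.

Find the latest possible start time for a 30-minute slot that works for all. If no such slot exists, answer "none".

17:00

Freya free within 08:30–20:30: 08:30–10:30, 13:00–14:00, 14:30–19:30.
Chen ∩ Keiko: 16:30–17:30.
Chen ∩ Keiko ∩ Freya: 16:30–17:30.
Restricted to 12:00–18:00: 16:30–17:30.
Windows ≥ 30 min: 16:30–17:30.
Latest start in the last window 16:30–17:30 is 17:30 − 30 min = 17:00.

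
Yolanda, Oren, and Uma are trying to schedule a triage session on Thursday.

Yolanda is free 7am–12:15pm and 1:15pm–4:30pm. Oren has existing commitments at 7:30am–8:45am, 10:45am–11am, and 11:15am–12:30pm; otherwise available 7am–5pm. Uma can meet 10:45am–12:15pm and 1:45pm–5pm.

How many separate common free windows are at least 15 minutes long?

Oren free within 07:00–17:00: 07:00–07:30, 08:45–10:45, 11:00–11:15, 12:30–17:00.
Yolanda ∩ Oren: 07:00–07:30, 08:45–10:45, 11:00–11:15, 13:15–16:30.
Yolanda ∩ Oren ∩ Uma: 11:00–11:15, 13:45–16:30.
Windows ≥ 15 min: 11:00–11:15, 13:45–16:30.
That's 2 windows.

2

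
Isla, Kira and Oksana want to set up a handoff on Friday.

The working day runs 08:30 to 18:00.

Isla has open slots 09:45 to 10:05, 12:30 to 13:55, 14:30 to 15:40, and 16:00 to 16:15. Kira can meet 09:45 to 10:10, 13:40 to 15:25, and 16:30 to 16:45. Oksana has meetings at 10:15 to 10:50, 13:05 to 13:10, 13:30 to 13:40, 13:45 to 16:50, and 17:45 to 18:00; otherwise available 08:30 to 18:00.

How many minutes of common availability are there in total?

Oksana free within 08:30–18:00: 08:30–10:15, 10:50–13:05, 13:10–13:30, 13:40–13:45, 16:50–17:45.
Isla ∩ Kira: 09:45–10:05, 13:40–13:55, 14:30–15:25.
Isla ∩ Kira ∩ Oksana: 09:45–10:05, 13:40–13:45.
Total common minutes: 20 + 5 = 25.

25 minutes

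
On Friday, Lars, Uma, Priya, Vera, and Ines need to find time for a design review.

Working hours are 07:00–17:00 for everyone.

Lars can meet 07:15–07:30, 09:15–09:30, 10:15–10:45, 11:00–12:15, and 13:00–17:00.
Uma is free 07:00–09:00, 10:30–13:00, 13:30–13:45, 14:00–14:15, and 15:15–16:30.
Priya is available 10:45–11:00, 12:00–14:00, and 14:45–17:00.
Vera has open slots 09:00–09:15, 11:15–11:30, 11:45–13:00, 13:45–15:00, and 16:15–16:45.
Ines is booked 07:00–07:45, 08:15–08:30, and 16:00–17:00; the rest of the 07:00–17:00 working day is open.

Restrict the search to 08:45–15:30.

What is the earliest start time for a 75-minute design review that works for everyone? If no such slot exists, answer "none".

none

Ines free within 07:00–17:00: 07:45–08:15, 08:30–16:00.
Lars ∩ Uma: 07:15–07:30, 10:30–10:45, 11:00–12:15, 13:30–13:45, 14:00–14:15, 15:15–16:30.
Lars ∩ Uma ∩ Priya: 12:00–12:15, 13:30–13:45, 15:15–16:30.
Lars ∩ Uma ∩ Priya ∩ Vera: 12:00–12:15, 16:15–16:30.
Lars ∩ Uma ∩ Priya ∩ Vera ∩ Ines: 12:00–12:15.
Restricted to 08:45–15:30: 12:00–12:15.
Windows ≥ 75 min: (none).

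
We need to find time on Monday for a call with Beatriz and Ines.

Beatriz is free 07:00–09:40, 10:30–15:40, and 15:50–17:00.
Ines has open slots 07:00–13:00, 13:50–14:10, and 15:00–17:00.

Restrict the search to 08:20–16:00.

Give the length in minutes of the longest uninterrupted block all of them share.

150 minutes

Beatriz ∩ Ines: 07:00–09:40, 10:30–13:00, 13:50–14:10, 15:00–15:40, 15:50–17:00.
Restricted to 08:20–16:00: 08:20–09:40, 10:30–13:00, 13:50–14:10, 15:00–15:40, 15:50–16:00.
Common window lengths: 80, 150, 20, 40, 10 min; longest is 150.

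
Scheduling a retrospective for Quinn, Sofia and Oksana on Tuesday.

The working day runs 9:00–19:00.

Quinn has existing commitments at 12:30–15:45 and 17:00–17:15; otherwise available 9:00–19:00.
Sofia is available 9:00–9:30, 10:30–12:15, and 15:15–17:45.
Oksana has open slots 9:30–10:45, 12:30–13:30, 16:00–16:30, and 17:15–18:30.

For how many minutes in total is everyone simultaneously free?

75 minutes

Quinn free within 09:00–19:00: 09:00–12:30, 15:45–17:00, 17:15–19:00.
Quinn ∩ Sofia: 09:00–09:30, 10:30–12:15, 15:45–17:00, 17:15–17:45.
Quinn ∩ Sofia ∩ Oksana: 10:30–10:45, 16:00–16:30, 17:15–17:45.
Total common minutes: 15 + 30 + 30 = 75.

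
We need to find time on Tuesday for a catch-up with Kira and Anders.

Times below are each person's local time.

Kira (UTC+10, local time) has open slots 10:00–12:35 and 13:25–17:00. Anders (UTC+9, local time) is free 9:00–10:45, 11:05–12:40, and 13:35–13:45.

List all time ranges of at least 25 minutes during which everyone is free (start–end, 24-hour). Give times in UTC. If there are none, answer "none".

Kira → UTC: 00:00–02:35, 03:25–07:00.
Anders → UTC: 00:00–01:45, 02:05–03:40, 04:35–04:45.
Kira ∩ Anders: 00:00–01:45, 02:05–02:35, 03:25–03:40, 04:35–04:45.
Windows ≥ 25 min: 00:00–01:45, 02:05–02:35.

00:00–01:45, 02:05–02:35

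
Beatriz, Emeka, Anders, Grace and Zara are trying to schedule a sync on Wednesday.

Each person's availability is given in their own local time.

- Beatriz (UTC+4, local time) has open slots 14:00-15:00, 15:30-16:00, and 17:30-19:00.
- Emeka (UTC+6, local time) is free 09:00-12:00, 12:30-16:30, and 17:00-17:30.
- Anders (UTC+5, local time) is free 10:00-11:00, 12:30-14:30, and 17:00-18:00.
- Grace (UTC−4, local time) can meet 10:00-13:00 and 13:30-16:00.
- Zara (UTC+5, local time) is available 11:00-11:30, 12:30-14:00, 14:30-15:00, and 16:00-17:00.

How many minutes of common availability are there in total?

0 minutes

Beatriz → UTC: 10:00–11:00, 11:30–12:00, 13:30–15:00.
Emeka → UTC: 03:00–06:00, 06:30–10:30, 11:00–11:30.
Anders → UTC: 05:00–06:00, 07:30–09:30, 12:00–13:00.
Grace → UTC: 14:00–17:00, 17:30–20:00.
Zara → UTC: 06:00–06:30, 07:30–09:00, 09:30–10:00, 11:00–12:00.
Beatriz ∩ Emeka: 10:00–10:30.
Beatriz ∩ Emeka ∩ Anders: (none).
Beatriz ∩ Emeka ∩ Anders ∩ Grace: (none).
Beatriz ∩ Emeka ∩ Anders ∩ Grace ∩ Zara: (none).
Total common minutes: 0.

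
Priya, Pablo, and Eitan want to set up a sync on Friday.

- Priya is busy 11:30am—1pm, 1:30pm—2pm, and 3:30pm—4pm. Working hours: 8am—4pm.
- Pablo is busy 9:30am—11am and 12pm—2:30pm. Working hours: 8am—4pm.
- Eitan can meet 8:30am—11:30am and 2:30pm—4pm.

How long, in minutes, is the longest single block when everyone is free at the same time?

60 minutes

Priya free within 08:00–16:00: 08:00–11:30, 13:00–13:30, 14:00–15:30.
Pablo free within 08:00–16:00: 08:00–09:30, 11:00–12:00, 14:30–16:00.
Priya ∩ Pablo: 08:00–09:30, 11:00–11:30, 14:30–15:30.
Priya ∩ Pablo ∩ Eitan: 08:30–09:30, 11:00–11:30, 14:30–15:30.
Common window lengths: 60, 30, 60 min; longest is 60.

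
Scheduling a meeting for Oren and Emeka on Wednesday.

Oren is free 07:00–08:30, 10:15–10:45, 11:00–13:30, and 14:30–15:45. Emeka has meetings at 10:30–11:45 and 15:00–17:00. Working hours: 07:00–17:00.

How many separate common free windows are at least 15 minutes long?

4

Emeka free within 07:00–17:00: 07:00–10:30, 11:45–15:00.
Oren ∩ Emeka: 07:00–08:30, 10:15–10:30, 11:45–13:30, 14:30–15:00.
Windows ≥ 15 min: 07:00–08:30, 10:15–10:30, 11:45–13:30, 14:30–15:00.
That's 4 windows.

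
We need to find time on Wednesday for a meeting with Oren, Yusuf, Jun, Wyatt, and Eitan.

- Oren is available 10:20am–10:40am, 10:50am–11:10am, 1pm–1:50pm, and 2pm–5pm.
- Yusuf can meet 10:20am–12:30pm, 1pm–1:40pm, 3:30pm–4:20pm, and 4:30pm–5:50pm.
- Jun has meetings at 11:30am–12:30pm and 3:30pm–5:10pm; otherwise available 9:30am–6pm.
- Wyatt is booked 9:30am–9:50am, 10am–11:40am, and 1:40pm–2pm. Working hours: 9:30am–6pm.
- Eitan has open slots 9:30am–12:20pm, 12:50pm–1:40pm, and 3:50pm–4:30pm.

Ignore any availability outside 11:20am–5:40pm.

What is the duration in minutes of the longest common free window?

40 minutes

Jun free within 09:30–18:00: 09:30–11:30, 12:30–15:30, 17:10–18:00.
Wyatt free within 09:30–18:00: 09:50–10:00, 11:40–13:40, 14:00–18:00.
Oren ∩ Yusuf: 10:20–10:40, 10:50–11:10, 13:00–13:40, 15:30–16:20, 16:30–17:00.
Oren ∩ Yusuf ∩ Jun: 10:20–10:40, 10:50–11:10, 13:00–13:40.
Oren ∩ Yusuf ∩ Jun ∩ Wyatt: 13:00–13:40.
Oren ∩ Yusuf ∩ Jun ∩ Wyatt ∩ Eitan: 13:00–13:40.
Restricted to 11:20–17:40: 13:00–13:40.
Single common window of 40 minutes.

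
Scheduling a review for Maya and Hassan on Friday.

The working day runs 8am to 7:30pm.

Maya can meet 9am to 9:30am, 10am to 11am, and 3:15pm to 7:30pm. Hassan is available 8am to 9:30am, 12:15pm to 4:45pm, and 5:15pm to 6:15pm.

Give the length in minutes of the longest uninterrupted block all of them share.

Maya ∩ Hassan: 09:00–09:30, 15:15–16:45, 17:15–18:15.
Common window lengths: 30, 90, 60 min; longest is 90.

90 minutes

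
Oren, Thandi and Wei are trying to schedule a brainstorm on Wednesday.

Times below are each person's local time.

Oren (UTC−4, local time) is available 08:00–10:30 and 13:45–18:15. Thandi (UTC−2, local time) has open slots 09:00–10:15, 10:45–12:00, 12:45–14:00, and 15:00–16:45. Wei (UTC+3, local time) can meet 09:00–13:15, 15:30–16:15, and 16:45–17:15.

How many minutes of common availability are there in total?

45 minutes

Oren → UTC: 12:00–14:30, 17:45–22:15.
Thandi → UTC: 11:00–12:15, 12:45–14:00, 14:45–16:00, 17:00–18:45.
Wei → UTC: 06:00–10:15, 12:30–13:15, 13:45–14:15.
Oren ∩ Thandi: 12:00–12:15, 12:45–14:00, 17:45–18:45.
Oren ∩ Thandi ∩ Wei: 12:45–13:15, 13:45–14:00.
Total common minutes: 30 + 15 = 45.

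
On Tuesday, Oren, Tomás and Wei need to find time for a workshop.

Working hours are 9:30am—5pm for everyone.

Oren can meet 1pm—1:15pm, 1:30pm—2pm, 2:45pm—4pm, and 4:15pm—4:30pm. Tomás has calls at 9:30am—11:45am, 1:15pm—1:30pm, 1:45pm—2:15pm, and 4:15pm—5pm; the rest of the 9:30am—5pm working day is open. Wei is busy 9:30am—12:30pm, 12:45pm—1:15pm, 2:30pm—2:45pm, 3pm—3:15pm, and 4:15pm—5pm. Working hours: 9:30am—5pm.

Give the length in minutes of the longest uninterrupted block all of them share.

45 minutes

Tomás free within 09:30–17:00: 11:45–13:15, 13:30–13:45, 14:15–16:15.
Wei free within 09:30–17:00: 12:30–12:45, 13:15–14:30, 14:45–15:00, 15:15–16:15.
Oren ∩ Tomás: 13:00–13:15, 13:30–13:45, 14:45–16:00.
Oren ∩ Tomás ∩ Wei: 13:30–13:45, 14:45–15:00, 15:15–16:00.
Common window lengths: 15, 15, 45 min; longest is 45.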